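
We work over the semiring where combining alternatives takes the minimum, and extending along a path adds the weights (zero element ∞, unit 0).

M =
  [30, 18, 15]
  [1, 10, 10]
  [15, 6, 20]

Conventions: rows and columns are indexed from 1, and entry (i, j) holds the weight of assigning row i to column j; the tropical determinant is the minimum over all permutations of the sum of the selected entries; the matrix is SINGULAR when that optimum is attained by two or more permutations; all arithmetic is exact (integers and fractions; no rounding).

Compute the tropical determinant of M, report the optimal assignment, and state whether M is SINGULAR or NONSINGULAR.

σ = (1, 2, 3): 30 + 10 + 20 = 60
σ = (1, 3, 2): 30 + 10 + 6 = 46
σ = (2, 1, 3): 18 + 1 + 20 = 39
σ = (2, 3, 1): 18 + 10 + 15 = 43
σ = (3, 1, 2): 15 + 1 + 6 = 22
σ = (3, 2, 1): 15 + 10 + 15 = 40
Optimal value attained by: σ = (3, 1, 2).
Answer: det⊕(M) = 22; verdict: NONSINGULAR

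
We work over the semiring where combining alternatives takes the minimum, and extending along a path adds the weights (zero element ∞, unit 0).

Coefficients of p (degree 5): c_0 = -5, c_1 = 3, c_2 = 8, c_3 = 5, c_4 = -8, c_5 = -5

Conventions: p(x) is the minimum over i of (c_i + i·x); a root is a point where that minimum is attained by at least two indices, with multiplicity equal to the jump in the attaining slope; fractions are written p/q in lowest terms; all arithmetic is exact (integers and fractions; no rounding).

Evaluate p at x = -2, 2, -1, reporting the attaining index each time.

p(-2) = min(-5+0·(-2)=-5, 3+1·(-2)=1, 8+2·(-2)=4, 5+3·(-2)=-1, -8+4·(-2)=-16, -5+5·(-2)=-15) = -16 (attained by i=4)
p(2) = min(-5+0·2=-5, 3+1·2=5, 8+2·2=12, 5+3·2=11, -8+4·2=0, -5+5·2=5) = -5 (attained by i=0)
p(-1) = min(-5+0·(-1)=-5, 3+1·(-1)=2, 8+2·(-1)=6, 5+3·(-1)=2, -8+4·(-1)=-12, -5+5·(-1)=-10) = -12 (attained by i=4)
Answer: p(-2) = -16; p(2) = -5; p(-1) = -12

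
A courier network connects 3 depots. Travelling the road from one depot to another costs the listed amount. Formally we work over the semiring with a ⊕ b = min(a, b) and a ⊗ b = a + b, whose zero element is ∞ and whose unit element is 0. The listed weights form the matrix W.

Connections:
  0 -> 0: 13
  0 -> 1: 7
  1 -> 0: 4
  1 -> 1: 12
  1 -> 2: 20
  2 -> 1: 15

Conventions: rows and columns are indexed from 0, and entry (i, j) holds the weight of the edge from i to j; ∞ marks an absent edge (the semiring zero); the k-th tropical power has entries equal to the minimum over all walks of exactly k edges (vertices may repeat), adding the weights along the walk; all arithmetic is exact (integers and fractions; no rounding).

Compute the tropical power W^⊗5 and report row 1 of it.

W^⊗2:
  [11, 19, 27]
  [16, 11, 32]
  [19, 27, 35]
W^⊗3:
  [23, 18, 39]
  [15, 23, 31]
  [31, 26, 47]
W^⊗4:
  [22, 30, 38]
  [27, 22, 43]
  [30, 38, 46]
W^⊗5:
  [34, 29, 50]
  [26, 34, 42]
  [42, 37, 58]
Answer: row 1 of W^⊗5 = [26, 34, 42]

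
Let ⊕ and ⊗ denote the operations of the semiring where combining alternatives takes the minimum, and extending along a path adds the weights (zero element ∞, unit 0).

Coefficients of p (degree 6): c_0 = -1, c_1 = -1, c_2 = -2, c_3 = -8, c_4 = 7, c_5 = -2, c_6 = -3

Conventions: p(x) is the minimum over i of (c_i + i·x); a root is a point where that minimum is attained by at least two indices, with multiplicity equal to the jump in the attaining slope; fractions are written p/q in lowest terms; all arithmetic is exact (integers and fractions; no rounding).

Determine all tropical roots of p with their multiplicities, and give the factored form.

hull edge (i=0, c=-1) to (i=3, c=-8): slope -7/3, span 3
hull edge (i=3, c=-8) to (i=6, c=-3): slope 5/3, span 3
Factored form: p(x) = -3 ⊗ (x ⊕ (-5/3)) ⊗ (x ⊕ (-5/3)) ⊗ (x ⊕ (-5/3)) ⊗ (x ⊕ 7/3) ⊗ (x ⊕ 7/3) ⊗ (x ⊕ 7/3)
Answer: roots = -5/3 (mult 3), 7/3 (mult 3)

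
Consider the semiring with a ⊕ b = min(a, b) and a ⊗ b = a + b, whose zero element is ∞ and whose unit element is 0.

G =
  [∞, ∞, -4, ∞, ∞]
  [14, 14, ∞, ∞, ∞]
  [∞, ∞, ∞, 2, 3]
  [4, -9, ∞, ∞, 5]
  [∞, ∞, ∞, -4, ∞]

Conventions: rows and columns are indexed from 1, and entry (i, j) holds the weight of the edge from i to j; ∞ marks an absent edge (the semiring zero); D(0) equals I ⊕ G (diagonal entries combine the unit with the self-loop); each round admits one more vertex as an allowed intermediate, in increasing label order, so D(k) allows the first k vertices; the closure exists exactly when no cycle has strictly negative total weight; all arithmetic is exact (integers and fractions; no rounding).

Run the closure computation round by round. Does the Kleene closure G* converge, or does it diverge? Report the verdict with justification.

D(0):
  [0, ∞, -4, ∞, ∞]
  [14, 0, ∞, ∞, ∞]
  [∞, ∞, 0, 2, 3]
  [4, -9, ∞, 0, 5]
  [∞, ∞, ∞, -4, 0]
D(1):
  [0, ∞, -4, ∞, ∞]
  [14, 0, 10, ∞, ∞]
  [∞, ∞, 0, 2, 3]
  [4, -9, 0, 0, 5]
  [∞, ∞, ∞, -4, 0]
D(2):
  [0, ∞, -4, ∞, ∞]
  [14, 0, 10, ∞, ∞]
  [∞, ∞, 0, 2, 3]
  [4, -9, 0, 0, 5]
  [∞, ∞, ∞, -4, 0]
D(3):
  [0, ∞, -4, -2, -1]
  [14, 0, 10, 12, 13]
  [∞, ∞, 0, 2, 3]
  [4, -9, 0, 0, 3]
  [∞, ∞, ∞, -4, 0]
Detection: at round 4, diagonal entry (5, 5) turns strictly negative.
Key observation: the cycle 5->4->1->3->5 has total weight (-4) + 4 + (-4) + 3, which is strictly negative.
Answer: DIVERGES — negative cycle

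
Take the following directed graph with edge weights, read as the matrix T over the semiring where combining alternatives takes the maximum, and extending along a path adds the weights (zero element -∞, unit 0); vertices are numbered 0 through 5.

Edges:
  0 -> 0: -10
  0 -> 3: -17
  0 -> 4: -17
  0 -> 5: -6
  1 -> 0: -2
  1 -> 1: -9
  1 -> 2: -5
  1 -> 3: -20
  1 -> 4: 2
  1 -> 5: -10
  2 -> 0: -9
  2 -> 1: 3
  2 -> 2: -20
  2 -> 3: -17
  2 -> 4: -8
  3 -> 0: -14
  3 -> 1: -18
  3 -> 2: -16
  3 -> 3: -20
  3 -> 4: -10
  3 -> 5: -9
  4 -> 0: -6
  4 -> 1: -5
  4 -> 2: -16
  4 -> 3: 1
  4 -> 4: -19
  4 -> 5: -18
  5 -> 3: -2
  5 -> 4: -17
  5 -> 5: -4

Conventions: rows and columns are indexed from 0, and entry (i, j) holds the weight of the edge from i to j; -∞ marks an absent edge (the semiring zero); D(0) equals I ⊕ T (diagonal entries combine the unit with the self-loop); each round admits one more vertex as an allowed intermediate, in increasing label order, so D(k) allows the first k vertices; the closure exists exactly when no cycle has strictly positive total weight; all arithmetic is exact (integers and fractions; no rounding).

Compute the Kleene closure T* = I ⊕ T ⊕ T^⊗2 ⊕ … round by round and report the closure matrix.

D(0):
  [0, -∞, -∞, -17, -17, -6]
  [-2, 0, -5, -20, 2, -10]
  [-9, 3, 0, -17, -8, -∞]
  [-14, -18, -16, 0, -10, -9]
  [-6, -5, -16, 1, 0, -18]
  [-∞, -∞, -∞, -2, -17, 0]
D(1):
  [0, -∞, -∞, -17, -17, -6]
  [-2, 0, -5, -19, 2, -8]
  [-9, 3, 0, -17, -8, -15]
  [-14, -18, -16, 0, -10, -9]
  [-6, -5, -16, 1, 0, -12]
  [-∞, -∞, -∞, -2, -17, 0]
D(2):
  [0, -∞, -∞, -17, -17, -6]
  [-2, 0, -5, -19, 2, -8]
  [1, 3, 0, -16, 5, -5]
  [-14, -18, -16, 0, -10, -9]
  [-6, -5, -10, 1, 0, -12]
  [-∞, -∞, -∞, -2, -17, 0]
D(3):
  [0, -∞, -∞, -17, -17, -6]
  [-2, 0, -5, -19, 2, -8]
  [1, 3, 0, -16, 5, -5]
  [-14, -13, -16, 0, -10, -9]
  [-6, -5, -10, 1, 0, -12]
  [-∞, -∞, -∞, -2, -17, 0]
D(4):
  [0, -30, -33, -17, -17, -6]
  [-2, 0, -5, -19, 2, -8]
  [1, 3, 0, -16, 5, -5]
  [-14, -13, -16, 0, -10, -9]
  [-6, -5, -10, 1, 0, -8]
  [-16, -15, -18, -2, -12, 0]
D(5):
  [0, -22, -27, -16, -17, -6]
  [-2, 0, -5, 3, 2, -6]
  [1, 3, 0, 6, 5, -3]
  [-14, -13, -16, 0, -10, -9]
  [-6, -5, -10, 1, 0, -8]
  [-16, -15, -18, -2, -12, 0]
D(6):
  [0, -21, -24, -8, -17, -6]
  [-2, 0, -5, 3, 2, -6]
  [1, 3, 0, 6, 5, -3]
  [-14, -13, -16, 0, -10, -9]
  [-6, -5, -10, 1, 0, -8]
  [-16, -15, -18, -2, -12, 0]
Answer: T* = [[0, -21, -24, -8, -17, -6], [-2, 0, -5, 3, 2, -6], [1, 3, 0, 6, 5, -3], [-14, -13, -16, 0, -10, -9], [-6, -5, -10, 1, 0, -8], [-16, -15, -18, -2, -12, 0]]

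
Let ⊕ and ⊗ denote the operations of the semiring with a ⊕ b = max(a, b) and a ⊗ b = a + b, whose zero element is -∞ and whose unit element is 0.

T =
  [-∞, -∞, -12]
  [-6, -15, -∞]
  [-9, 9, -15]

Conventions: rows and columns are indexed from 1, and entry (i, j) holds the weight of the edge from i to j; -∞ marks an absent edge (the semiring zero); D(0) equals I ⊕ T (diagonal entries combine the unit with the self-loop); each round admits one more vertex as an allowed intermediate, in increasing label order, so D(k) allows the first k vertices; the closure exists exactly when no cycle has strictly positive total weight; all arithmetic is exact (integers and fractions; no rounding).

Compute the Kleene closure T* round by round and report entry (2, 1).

D(0):
  [0, -∞, -12]
  [-6, 0, -∞]
  [-9, 9, 0]
D(1):
  [0, -∞, -12]
  [-6, 0, -18]
  [-9, 9, 0]
D(2):
  [0, -∞, -12]
  [-6, 0, -18]
  [3, 9, 0]
D(3):
  [0, -3, -12]
  [-6, 0, -18]
  [3, 9, 0]
Answer: T*[2][1] = -6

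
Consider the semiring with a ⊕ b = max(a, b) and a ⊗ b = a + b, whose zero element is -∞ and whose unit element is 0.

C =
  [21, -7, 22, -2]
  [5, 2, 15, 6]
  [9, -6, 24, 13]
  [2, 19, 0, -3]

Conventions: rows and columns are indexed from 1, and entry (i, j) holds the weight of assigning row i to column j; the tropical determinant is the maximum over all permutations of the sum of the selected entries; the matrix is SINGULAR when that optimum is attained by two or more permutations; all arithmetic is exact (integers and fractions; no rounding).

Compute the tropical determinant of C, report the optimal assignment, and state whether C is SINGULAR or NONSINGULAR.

σ = (1, 2, 3, 4): 21 + 2 + 24 + (-3) = 44
σ = (1, 2, 4, 3): 21 + 2 + 13 + 0 = 36
σ = (1, 3, 2, 4): 21 + 15 + (-6) + (-3) = 27
σ = (1, 3, 4, 2): 21 + 15 + 13 + 19 = 68
σ = (1, 4, 2, 3): 21 + 6 + (-6) + 0 = 21
σ = (1, 4, 3, 2): 21 + 6 + 24 + 19 = 70
σ = (2, 1, 3, 4): (-7) + 5 + 24 + (-3) = 19
σ = (2, 1, 4, 3): (-7) + 5 + 13 + 0 = 11
σ = (2, 3, 1, 4): (-7) + 15 + 9 + (-3) = 14
σ = (2, 3, 4, 1): (-7) + 15 + 13 + 2 = 23
σ = (2, 4, 1, 3): (-7) + 6 + 9 + 0 = 8
σ = (2, 4, 3, 1): (-7) + 6 + 24 + 2 = 25
σ = (3, 1, 2, 4): 22 + 5 + (-6) + (-3) = 18
σ = (3, 1, 4, 2): 22 + 5 + 13 + 19 = 59
σ = (3, 2, 1, 4): 22 + 2 + 9 + (-3) = 30
σ = (3, 2, 4, 1): 22 + 2 + 13 + 2 = 39
σ = (3, 4, 1, 2): 22 + 6 + 9 + 19 = 56
σ = (3, 4, 2, 1): 22 + 6 + (-6) + 2 = 24
σ = (4, 1, 2, 3): (-2) + 5 + (-6) + 0 = -3
σ = (4, 1, 3, 2): (-2) + 5 + 24 + 19 = 46
σ = (4, 2, 1, 3): (-2) + 2 + 9 + 0 = 9
σ = (4, 2, 3, 1): (-2) + 2 + 24 + 2 = 26
σ = (4, 3, 1, 2): (-2) + 15 + 9 + 19 = 41
σ = (4, 3, 2, 1): (-2) + 15 + (-6) + 2 = 9
Optimal value attained by: σ = (1, 4, 3, 2).
Answer: det⊕(C) = 70; verdict: NONSINGULAR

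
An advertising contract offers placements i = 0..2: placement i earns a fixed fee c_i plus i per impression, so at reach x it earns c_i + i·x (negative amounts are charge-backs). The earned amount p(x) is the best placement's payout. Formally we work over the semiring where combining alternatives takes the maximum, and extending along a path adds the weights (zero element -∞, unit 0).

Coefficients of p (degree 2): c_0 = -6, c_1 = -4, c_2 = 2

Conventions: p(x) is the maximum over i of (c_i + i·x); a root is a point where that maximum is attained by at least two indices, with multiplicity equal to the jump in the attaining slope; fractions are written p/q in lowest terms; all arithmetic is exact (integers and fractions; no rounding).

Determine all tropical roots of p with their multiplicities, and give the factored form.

hull edge (i=0, c=-6) to (i=2, c=2): slope 4, span 2
Factored form: p(x) = 2 ⊗ (x ⊕ (-4)) ⊗ (x ⊕ (-4))
Answer: roots = -4 (mult 2)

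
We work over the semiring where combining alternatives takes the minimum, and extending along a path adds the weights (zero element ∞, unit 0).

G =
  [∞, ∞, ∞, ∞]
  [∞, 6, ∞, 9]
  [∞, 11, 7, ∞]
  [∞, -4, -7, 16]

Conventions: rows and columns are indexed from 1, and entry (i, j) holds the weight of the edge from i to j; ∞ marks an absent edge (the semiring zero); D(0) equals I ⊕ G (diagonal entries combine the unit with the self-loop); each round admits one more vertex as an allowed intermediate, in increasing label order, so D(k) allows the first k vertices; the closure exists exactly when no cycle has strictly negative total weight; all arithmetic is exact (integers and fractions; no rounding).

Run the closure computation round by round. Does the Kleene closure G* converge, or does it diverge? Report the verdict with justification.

D(0):
  [0, ∞, ∞, ∞]
  [∞, 0, ∞, 9]
  [∞, 11, 0, ∞]
  [∞, -4, -7, 0]
D(1):
  [0, ∞, ∞, ∞]
  [∞, 0, ∞, 9]
  [∞, 11, 0, ∞]
  [∞, -4, -7, 0]
D(2):
  [0, ∞, ∞, ∞]
  [∞, 0, ∞, 9]
  [∞, 11, 0, 20]
  [∞, -4, -7, 0]
D(3):
  [0, ∞, ∞, ∞]
  [∞, 0, ∞, 9]
  [∞, 11, 0, 20]
  [∞, -4, -7, 0]
D(4):
  [0, ∞, ∞, ∞]
  [∞, 0, 2, 9]
  [∞, 11, 0, 20]
  [∞, -4, -7, 0]
Key observation: every diagonal entry stays at the unit through all rounds, so no improving cycle exists.
Answer: CONVERGES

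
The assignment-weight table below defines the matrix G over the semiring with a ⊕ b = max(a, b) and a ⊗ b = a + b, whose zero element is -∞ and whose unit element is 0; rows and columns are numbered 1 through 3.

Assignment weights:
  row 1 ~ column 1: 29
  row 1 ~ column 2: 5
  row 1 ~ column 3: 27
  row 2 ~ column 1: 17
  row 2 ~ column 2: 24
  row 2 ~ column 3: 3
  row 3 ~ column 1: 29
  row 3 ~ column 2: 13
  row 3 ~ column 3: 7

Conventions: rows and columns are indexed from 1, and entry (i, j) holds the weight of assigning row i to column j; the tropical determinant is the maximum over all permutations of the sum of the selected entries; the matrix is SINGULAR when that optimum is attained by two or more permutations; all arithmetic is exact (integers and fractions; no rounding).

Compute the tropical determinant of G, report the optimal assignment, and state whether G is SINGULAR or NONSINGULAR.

σ = (1, 2, 3): 29 + 24 + 7 = 60
σ = (1, 3, 2): 29 + 3 + 13 = 45
σ = (2, 1, 3): 5 + 17 + 7 = 29
σ = (2, 3, 1): 5 + 3 + 29 = 37
σ = (3, 1, 2): 27 + 17 + 13 = 57
σ = (3, 2, 1): 27 + 24 + 29 = 80
Optimal value attained by: σ = (3, 2, 1).
Answer: det⊕(G) = 80; verdict: NONSINGULAR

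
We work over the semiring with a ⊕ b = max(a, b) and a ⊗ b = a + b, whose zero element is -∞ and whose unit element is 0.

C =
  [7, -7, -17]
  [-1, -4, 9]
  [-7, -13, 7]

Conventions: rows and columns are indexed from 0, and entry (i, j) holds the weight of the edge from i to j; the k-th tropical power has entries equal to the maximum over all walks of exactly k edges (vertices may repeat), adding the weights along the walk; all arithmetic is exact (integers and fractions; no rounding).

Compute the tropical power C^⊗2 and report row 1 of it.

C^⊗2:
  [14, 0, 2]
  [6, -4, 16]
  [0, -6, 14]
Answer: row 1 of C^⊗2 = [6, -4, 16]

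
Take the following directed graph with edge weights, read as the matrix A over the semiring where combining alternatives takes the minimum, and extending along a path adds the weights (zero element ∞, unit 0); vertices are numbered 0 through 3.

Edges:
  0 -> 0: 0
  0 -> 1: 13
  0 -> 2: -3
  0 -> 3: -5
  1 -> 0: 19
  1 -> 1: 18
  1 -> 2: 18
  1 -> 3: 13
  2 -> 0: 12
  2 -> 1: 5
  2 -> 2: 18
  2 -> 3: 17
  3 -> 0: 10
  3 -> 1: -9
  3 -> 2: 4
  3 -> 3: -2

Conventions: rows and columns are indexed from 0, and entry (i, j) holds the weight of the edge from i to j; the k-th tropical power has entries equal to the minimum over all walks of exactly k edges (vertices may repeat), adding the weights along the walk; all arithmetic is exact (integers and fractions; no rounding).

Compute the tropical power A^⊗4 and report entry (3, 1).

A^⊗2:
  [0, -14, -3, -7]
  [19, 4, 16, 11]
  [12, 8, 9, 7]
  [8, -11, 2, -4]
A^⊗3:
  [0, -16, -3, -9]
  [19, 2, 15, 9]
  [12, -2, 9, 5]
  [6, -13, 0, -6]
A^⊗4:
  [0, -18, -5, -11]
  [19, 0, 13, 7]
  [12, -4, 9, 3]
  [4, -15, -2, -8]
Key observation: the optimum is the walk 3->3->3->3->1, with weight (-2) + (-2) + (-2) + (-9) = -15.
Optimal value attained by: walk 3->3->3->3->1.
Answer: (A^⊗4)[3][1] = -15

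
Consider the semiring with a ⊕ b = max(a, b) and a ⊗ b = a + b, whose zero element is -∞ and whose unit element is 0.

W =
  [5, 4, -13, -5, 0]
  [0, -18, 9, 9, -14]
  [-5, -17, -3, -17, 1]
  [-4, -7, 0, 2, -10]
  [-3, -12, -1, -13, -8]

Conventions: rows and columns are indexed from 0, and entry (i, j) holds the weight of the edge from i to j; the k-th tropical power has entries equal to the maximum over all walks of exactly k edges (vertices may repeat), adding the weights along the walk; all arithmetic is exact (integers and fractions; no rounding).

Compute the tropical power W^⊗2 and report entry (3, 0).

W^⊗2:
  [10, 9, 13, 13, 5]
  [5, 4, 9, 11, 10]
  [0, -1, 0, -8, -2]
  [1, 0, 2, 4, 1]
  [2, 1, -3, -3, 0]
Key observation: the optimum is the walk 3->0->0, with weight (-4) + 5 = 1.
Optimal value attained by: walk 3->0->0.
Answer: (W^⊗2)[3][0] = 1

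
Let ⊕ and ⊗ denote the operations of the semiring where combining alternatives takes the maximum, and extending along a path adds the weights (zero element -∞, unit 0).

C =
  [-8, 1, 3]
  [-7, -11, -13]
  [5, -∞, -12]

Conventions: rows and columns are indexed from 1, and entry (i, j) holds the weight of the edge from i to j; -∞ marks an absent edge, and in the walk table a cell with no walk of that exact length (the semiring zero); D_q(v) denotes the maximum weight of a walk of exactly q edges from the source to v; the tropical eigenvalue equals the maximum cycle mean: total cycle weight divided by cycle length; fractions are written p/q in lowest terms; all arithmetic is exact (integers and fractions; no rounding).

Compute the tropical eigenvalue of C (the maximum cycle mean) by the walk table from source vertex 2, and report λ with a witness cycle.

q=0: [-∞, 0, -∞]
q=1: [-7, -11, -13]
q=2: [-8, -6, -4]
q=3: [1, -7, -5]
Optimal cycle mean attained by: cycle 1->3->1, total 3 + 5, length 2.
Answer: λ = 4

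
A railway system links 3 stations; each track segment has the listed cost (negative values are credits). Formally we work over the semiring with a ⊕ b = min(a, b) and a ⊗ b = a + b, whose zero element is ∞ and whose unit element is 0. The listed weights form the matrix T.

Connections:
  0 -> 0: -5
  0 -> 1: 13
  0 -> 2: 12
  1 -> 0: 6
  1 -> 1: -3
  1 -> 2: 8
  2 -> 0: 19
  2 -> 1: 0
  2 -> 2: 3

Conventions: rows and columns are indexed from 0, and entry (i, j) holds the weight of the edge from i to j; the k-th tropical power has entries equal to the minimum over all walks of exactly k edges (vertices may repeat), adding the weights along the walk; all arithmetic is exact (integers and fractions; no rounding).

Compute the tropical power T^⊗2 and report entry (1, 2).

T^⊗2:
  [-10, 8, 7]
  [1, -6, 5]
  [6, -3, 6]
Key observation: the optimum is the walk 1->1->2, with weight (-3) + 8 = 5.
Optimal value attained by: walk 1->1->2.
Answer: (T^⊗2)[1][2] = 5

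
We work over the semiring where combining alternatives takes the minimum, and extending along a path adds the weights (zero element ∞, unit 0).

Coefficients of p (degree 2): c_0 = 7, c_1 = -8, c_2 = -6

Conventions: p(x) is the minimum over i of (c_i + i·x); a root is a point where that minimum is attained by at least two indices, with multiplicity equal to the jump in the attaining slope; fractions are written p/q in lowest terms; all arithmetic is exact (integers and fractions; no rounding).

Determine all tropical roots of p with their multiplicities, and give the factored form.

hull edge (i=0, c=7) to (i=1, c=-8): slope -15, span 1
hull edge (i=1, c=-8) to (i=2, c=-6): slope 2, span 1
Factored form: p(x) = -6 ⊗ (x ⊕ (-2)) ⊗ (x ⊕ 15)
Answer: roots = -2 (mult 1), 15 (mult 1)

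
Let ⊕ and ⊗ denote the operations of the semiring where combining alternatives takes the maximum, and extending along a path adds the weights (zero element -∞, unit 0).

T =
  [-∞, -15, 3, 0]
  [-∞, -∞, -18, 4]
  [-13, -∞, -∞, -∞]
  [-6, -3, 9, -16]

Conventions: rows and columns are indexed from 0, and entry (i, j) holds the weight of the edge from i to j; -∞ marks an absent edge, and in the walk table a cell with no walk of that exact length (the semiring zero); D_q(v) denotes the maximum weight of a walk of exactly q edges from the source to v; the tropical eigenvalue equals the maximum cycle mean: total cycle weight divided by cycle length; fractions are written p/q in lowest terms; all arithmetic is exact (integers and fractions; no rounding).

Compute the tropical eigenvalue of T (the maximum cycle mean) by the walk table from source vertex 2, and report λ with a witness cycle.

q=0: [-∞, -∞, 0, -∞]
q=1: [-13, -∞, -∞, -∞]
q=2: [-∞, -28, -10, -13]
q=3: [-19, -16, -4, -24]
q=4: [-17, -27, -15, -12]
Optimal cycle mean attained by: cycle 1->3->1, total 4 + (-3), length 2.
Answer: λ = 1/2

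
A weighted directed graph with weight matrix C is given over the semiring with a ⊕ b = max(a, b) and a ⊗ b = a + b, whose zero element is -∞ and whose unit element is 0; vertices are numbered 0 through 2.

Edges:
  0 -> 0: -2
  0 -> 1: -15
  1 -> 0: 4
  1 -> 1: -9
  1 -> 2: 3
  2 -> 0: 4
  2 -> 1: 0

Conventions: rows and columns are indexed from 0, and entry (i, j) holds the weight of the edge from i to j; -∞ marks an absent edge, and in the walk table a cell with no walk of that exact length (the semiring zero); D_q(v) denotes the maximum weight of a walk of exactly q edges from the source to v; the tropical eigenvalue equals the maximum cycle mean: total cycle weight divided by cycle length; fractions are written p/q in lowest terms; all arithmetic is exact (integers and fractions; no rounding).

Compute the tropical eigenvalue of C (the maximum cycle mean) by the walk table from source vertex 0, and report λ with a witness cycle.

q=0: [0, -∞, -∞]
q=1: [-2, -15, -∞]
q=2: [-4, -17, -12]
q=3: [-6, -12, -14]
Optimal cycle mean attained by: cycle 1->2->1, total 3 + 0, length 2.
Answer: λ = 3/2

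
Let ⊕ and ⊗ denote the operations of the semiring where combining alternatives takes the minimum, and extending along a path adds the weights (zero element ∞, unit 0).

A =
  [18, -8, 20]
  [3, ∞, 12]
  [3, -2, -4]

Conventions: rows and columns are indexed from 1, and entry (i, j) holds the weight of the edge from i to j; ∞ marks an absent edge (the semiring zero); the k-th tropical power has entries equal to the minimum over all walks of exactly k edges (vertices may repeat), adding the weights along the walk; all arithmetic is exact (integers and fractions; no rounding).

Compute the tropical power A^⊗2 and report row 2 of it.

A^⊗2:
  [-5, 10, 4]
  [15, -5, 8]
  [-1, -6, -8]
Answer: row 2 of A^⊗2 = [15, -5, 8]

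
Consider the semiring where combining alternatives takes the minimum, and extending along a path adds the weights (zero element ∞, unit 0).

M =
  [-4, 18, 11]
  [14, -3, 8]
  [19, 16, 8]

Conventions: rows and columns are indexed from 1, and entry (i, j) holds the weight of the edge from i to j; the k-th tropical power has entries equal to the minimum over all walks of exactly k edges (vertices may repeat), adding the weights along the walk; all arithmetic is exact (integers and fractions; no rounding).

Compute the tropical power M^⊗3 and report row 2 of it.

M^⊗2:
  [-8, 14, 7]
  [10, -6, 5]
  [15, 13, 16]
M^⊗3:
  [-12, 10, 3]
  [6, -9, 2]
  [11, 10, 21]
Answer: row 2 of M^⊗3 = [6, -9, 2]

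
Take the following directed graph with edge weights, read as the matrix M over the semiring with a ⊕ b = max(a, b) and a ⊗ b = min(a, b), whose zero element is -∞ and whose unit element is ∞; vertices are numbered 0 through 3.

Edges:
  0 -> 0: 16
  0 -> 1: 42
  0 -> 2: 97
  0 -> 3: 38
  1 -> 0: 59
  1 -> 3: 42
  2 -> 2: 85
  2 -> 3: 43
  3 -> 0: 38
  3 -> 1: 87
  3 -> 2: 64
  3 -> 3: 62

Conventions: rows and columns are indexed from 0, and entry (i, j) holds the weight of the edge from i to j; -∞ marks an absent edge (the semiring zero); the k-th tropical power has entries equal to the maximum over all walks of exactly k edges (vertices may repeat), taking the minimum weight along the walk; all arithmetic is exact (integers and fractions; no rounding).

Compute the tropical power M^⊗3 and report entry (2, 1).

M^⊗2:
  [42, 38, 85, 43]
  [38, 42, 59, 42]
  [38, 43, 85, 43]
  [59, 62, 64, 62]
M^⊗3:
  [38, 43, 85, 43]
  [42, 42, 59, 43]
  [43, 43, 85, 43]
  [59, 62, 64, 62]
Key observation: the optimum is the walk 2->2->3->1, with weight 85 min 43 min 87 = 43.
Optimal value attained by: walk 2->2->3->1.
Answer: (M^⊗3)[2][1] = 43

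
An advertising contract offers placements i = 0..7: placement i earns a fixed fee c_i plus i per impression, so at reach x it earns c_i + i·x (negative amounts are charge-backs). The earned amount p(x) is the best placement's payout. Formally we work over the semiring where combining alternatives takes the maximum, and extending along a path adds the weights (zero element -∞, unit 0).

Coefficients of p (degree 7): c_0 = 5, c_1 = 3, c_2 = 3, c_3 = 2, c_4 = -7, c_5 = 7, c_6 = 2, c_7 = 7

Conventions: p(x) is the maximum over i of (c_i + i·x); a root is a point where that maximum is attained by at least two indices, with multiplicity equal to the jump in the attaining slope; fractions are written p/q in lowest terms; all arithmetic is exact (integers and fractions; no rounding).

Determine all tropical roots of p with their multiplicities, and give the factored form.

hull edge (i=0, c=5) to (i=5, c=7): slope 2/5, span 5
hull edge (i=5, c=7) to (i=7, c=7): slope 0, span 2
Factored form: p(x) = 7 ⊗ (x ⊕ (-2/5)) ⊗ (x ⊕ (-2/5)) ⊗ (x ⊕ (-2/5)) ⊗ (x ⊕ (-2/5)) ⊗ (x ⊕ (-2/5)) ⊗ (x ⊕ 0) ⊗ (x ⊕ 0)
Answer: roots = -2/5 (mult 5), 0 (mult 2)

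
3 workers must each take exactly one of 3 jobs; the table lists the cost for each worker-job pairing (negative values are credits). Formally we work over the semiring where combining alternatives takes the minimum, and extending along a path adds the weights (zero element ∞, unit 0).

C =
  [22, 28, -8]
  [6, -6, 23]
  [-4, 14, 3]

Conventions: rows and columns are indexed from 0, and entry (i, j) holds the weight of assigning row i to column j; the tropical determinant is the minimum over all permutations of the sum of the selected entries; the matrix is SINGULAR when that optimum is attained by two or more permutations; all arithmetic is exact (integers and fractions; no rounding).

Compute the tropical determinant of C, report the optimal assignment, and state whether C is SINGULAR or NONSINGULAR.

σ = (0, 1, 2): 22 + (-6) + 3 = 19
σ = (0, 2, 1): 22 + 23 + 14 = 59
σ = (1, 0, 2): 28 + 6 + 3 = 37
σ = (1, 2, 0): 28 + 23 + (-4) = 47
σ = (2, 0, 1): (-8) + 6 + 14 = 12
σ = (2, 1, 0): (-8) + (-6) + (-4) = -18
Optimal value attained by: σ = (2, 1, 0).
Answer: det⊕(C) = -18; verdict: NONSINGULAR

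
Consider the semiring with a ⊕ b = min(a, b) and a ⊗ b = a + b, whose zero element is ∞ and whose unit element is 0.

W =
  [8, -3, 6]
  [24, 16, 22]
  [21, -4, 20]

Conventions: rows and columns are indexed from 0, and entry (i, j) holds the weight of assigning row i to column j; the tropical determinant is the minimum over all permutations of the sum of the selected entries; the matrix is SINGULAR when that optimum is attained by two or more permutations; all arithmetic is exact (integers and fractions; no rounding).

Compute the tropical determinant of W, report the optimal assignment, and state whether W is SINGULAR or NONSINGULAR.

σ = (0, 1, 2): 8 + 16 + 20 = 44
σ = (0, 2, 1): 8 + 22 + (-4) = 26
σ = (1, 0, 2): (-3) + 24 + 20 = 41
σ = (1, 2, 0): (-3) + 22 + 21 = 40
σ = (2, 0, 1): 6 + 24 + (-4) = 26
σ = (2, 1, 0): 6 + 16 + 21 = 43
Optimal value attained by: σ = (0, 2, 1).
Answer: det⊕(W) = 26; verdict: SINGULAR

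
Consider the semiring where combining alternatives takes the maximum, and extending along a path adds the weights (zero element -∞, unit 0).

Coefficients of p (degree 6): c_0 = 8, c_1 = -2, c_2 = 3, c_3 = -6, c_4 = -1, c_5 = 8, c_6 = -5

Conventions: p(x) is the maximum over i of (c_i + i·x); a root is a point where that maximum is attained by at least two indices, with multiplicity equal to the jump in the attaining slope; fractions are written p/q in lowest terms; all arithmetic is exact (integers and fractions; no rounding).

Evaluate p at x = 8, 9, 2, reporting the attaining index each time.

p(8) = max(8+0·8=8, -2+1·8=6, 3+2·8=19, -6+3·8=18, -1+4·8=31, 8+5·8=48, -5+6·8=43) = 48 (attained by i=5)
p(9) = max(8+0·9=8, -2+1·9=7, 3+2·9=21, -6+3·9=21, -1+4·9=35, 8+5·9=53, -5+6·9=49) = 53 (attained by i=5)
p(2) = max(8+0·2=8, -2+1·2=0, 3+2·2=7, -6+3·2=0, -1+4·2=7, 8+5·2=18, -5+6·2=7) = 18 (attained by i=5)
Answer: p(8) = 48; p(9) = 53; p(2) = 18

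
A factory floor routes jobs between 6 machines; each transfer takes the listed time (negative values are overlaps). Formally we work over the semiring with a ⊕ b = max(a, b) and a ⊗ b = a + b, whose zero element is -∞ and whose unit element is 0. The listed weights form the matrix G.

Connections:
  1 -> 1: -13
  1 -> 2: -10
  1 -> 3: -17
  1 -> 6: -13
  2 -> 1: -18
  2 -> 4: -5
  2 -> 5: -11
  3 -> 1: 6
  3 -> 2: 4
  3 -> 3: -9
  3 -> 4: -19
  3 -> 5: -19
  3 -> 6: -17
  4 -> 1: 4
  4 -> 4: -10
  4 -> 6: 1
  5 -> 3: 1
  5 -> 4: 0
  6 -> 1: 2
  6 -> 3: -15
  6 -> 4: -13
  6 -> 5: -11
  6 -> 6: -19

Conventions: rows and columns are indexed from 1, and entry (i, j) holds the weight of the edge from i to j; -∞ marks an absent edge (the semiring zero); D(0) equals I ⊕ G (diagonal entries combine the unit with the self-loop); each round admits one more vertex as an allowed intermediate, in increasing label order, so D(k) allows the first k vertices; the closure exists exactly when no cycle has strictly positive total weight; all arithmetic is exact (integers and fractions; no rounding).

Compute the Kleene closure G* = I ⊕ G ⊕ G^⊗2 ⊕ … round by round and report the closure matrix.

D(0):
  [0, -10, -17, -∞, -∞, -13]
  [-18, 0, -∞, -5, -11, -∞]
  [6, 4, 0, -19, -19, -17]
  [4, -∞, -∞, 0, -∞, 1]
  [-∞, -∞, 1, 0, 0, -∞]
  [2, -∞, -15, -13, -11, 0]
D(1):
  [0, -10, -17, -∞, -∞, -13]
  [-18, 0, -35, -5, -11, -31]
  [6, 4, 0, -19, -19, -7]
  [4, -6, -13, 0, -∞, 1]
  [-∞, -∞, 1, 0, 0, -∞]
  [2, -8, -15, -13, -11, 0]
D(2):
  [0, -10, -17, -15, -21, -13]
  [-18, 0, -35, -5, -11, -31]
  [6, 4, 0, -1, -7, -7]
  [4, -6, -13, 0, -17, 1]
  [-∞, -∞, 1, 0, 0, -∞]
  [2, -8, -15, -13, -11, 0]
D(3):
  [0, -10, -17, -15, -21, -13]
  [-18, 0, -35, -5, -11, -31]
  [6, 4, 0, -1, -7, -7]
  [4, -6, -13, 0, -17, 1]
  [7, 5, 1, 0, 0, -6]
  [2, -8, -15, -13, -11, 0]
D(4):
  [0, -10, -17, -15, -21, -13]
  [-1, 0, -18, -5, -11, -4]
  [6, 4, 0, -1, -7, 0]
  [4, -6, -13, 0, -17, 1]
  [7, 5, 1, 0, 0, 1]
  [2, -8, -15, -13, -11, 0]
D(5):
  [0, -10, -17, -15, -21, -13]
  [-1, 0, -10, -5, -11, -4]
  [6, 4, 0, -1, -7, 0]
  [4, -6, -13, 0, -17, 1]
  [7, 5, 1, 0, 0, 1]
  [2, -6, -10, -11, -11, 0]
D(6):
  [0, -10, -17, -15, -21, -13]
  [-1, 0, -10, -5, -11, -4]
  [6, 4, 0, -1, -7, 0]
  [4, -5, -9, 0, -10, 1]
  [7, 5, 1, 0, 0, 1]
  [2, -6, -10, -11, -11, 0]
Answer: G* = [[0, -10, -17, -15, -21, -13], [-1, 0, -10, -5, -11, -4], [6, 4, 0, -1, -7, 0], [4, -5, -9, 0, -10, 1], [7, 5, 1, 0, 0, 1], [2, -6, -10, -11, -11, 0]]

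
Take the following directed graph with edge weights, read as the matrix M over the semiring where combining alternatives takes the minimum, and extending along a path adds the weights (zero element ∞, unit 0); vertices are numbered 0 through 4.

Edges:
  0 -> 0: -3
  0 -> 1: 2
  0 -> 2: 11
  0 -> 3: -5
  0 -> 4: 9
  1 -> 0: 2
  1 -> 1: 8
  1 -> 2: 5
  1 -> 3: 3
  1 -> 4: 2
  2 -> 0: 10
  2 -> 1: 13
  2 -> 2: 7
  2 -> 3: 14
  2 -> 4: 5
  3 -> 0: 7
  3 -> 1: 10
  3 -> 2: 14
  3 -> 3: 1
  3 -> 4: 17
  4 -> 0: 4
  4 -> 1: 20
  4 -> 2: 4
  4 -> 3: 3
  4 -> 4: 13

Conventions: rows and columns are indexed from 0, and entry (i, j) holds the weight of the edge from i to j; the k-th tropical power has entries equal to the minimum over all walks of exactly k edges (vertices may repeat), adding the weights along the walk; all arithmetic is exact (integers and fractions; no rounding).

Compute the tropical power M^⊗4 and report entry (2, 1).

M^⊗2:
  [-6, -1, 7, -8, 4]
  [-1, 4, 6, -3, 10]
  [7, 12, 9, 5, 12]
  [4, 9, 15, 2, 12]
  [1, 6, 11, -1, 9]
M^⊗3:
  [-9, -4, 4, -11, 1]
  [-4, 1, 9, -6, 6]
  [4, 9, 16, 2, 14]
  [1, 6, 14, -1, 11]
  [-2, 3, 11, -4, 8]
M^⊗4:
  [-12, -7, 1, -14, -2]
  [-7, -2, 6, -9, 3]
  [1, 6, 14, -1, 11]
  [-2, 3, 11, -4, 8]
  [-5, 0, 8, -7, 5]
Key observation: the optimum is the walk 2->0->0->0->1, with weight 10 + (-3) + (-3) + 2 = 6.
Optimal value attained by: walk 2->0->0->0->1.
Answer: (M^⊗4)[2][1] = 6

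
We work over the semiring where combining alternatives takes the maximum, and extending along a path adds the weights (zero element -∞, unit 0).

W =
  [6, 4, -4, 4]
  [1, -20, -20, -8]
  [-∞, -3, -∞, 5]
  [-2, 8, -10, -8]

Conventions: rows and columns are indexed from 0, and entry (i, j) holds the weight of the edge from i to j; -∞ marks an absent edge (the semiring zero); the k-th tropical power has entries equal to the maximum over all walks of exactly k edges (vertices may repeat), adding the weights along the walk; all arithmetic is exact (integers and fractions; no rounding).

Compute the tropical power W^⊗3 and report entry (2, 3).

W^⊗2:
  [12, 12, 2, 10]
  [7, 5, -3, 5]
  [3, 13, -5, -3]
  [9, 2, -6, 2]
W^⊗3:
  [18, 18, 8, 16]
  [13, 13, 3, 11]
  [14, 7, -1, 7]
  [15, 13, 5, 13]
Key observation: the optimum is the walk 2->3->0->3, with weight 5 + (-2) + 4 = 7.
Optimal value attained by: walk 2->3->0->3.
Answer: (W^⊗3)[2][3] = 7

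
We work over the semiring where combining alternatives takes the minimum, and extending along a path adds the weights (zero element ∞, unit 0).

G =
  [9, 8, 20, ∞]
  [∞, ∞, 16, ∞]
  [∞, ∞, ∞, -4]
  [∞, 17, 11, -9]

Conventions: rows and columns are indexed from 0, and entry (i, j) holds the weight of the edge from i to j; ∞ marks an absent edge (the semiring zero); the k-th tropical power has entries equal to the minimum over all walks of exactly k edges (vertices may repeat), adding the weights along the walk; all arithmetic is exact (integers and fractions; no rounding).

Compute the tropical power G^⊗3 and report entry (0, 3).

G^⊗2:
  [18, 17, 24, 16]
  [∞, ∞, ∞, 12]
  [∞, 13, 7, -13]
  [∞, 8, 2, -18]
G^⊗3:
  [27, 26, 27, 7]
  [∞, 29, 23, 3]
  [∞, 4, -2, -22]
  [∞, -1, -7, -27]
Key observation: the optimum is the walk 0->2->3->3, with weight 20 + (-4) + (-9) = 7.
Optimal value attained by: walk 0->2->3->3.
Answer: (G^⊗3)[0][3] = 7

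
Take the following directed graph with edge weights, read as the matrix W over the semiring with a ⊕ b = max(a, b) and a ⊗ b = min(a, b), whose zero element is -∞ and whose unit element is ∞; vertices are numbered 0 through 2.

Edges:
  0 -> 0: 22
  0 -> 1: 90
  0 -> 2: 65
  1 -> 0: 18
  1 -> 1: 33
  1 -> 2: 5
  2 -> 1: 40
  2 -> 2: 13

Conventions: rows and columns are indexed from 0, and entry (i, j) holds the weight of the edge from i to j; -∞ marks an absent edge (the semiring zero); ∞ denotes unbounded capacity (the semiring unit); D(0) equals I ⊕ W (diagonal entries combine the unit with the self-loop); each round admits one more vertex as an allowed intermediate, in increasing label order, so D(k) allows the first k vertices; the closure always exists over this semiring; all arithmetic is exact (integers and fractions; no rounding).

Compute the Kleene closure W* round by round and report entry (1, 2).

D(0):
  [∞, 90, 65]
  [18, ∞, 5]
  [-∞, 40, ∞]
D(1):
  [∞, 90, 65]
  [18, ∞, 18]
  [-∞, 40, ∞]
D(2):
  [∞, 90, 65]
  [18, ∞, 18]
  [18, 40, ∞]
D(3):
  [∞, 90, 65]
  [18, ∞, 18]
  [18, 40, ∞]
Answer: W*[1][2] = 18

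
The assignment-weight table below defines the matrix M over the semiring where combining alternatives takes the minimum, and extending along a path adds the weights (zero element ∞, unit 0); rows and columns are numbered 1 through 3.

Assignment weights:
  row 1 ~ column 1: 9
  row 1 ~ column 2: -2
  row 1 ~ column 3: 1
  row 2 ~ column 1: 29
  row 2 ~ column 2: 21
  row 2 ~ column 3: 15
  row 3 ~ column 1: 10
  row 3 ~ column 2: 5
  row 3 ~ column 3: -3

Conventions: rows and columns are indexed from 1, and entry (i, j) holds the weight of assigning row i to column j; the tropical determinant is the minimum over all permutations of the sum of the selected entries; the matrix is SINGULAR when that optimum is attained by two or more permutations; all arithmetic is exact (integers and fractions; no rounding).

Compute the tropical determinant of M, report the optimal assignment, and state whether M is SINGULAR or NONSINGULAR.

σ = (1, 2, 3): 9 + 21 + (-3) = 27
σ = (1, 3, 2): 9 + 15 + 5 = 29
σ = (2, 1, 3): (-2) + 29 + (-3) = 24
σ = (2, 3, 1): (-2) + 15 + 10 = 23
σ = (3, 1, 2): 1 + 29 + 5 = 35
σ = (3, 2, 1): 1 + 21 + 10 = 32
Optimal value attained by: σ = (2, 3, 1).
Answer: det⊕(M) = 23; verdict: NONSINGULAR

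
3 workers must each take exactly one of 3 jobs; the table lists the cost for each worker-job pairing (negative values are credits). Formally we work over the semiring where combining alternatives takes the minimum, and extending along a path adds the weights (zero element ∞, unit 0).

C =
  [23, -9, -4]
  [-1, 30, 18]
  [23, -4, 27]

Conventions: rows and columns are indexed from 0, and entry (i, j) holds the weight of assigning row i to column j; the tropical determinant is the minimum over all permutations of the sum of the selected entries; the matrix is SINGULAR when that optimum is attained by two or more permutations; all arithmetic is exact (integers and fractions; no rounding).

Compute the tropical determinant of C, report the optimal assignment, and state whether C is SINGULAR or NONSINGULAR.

σ = (0, 1, 2): 23 + 30 + 27 = 80
σ = (0, 2, 1): 23 + 18 + (-4) = 37
σ = (1, 0, 2): (-9) + (-1) + 27 = 17
σ = (1, 2, 0): (-9) + 18 + 23 = 32
σ = (2, 0, 1): (-4) + (-1) + (-4) = -9
σ = (2, 1, 0): (-4) + 30 + 23 = 49
Optimal value attained by: σ = (2, 0, 1).
Answer: det⊕(C) = -9; verdict: NONSINGULAR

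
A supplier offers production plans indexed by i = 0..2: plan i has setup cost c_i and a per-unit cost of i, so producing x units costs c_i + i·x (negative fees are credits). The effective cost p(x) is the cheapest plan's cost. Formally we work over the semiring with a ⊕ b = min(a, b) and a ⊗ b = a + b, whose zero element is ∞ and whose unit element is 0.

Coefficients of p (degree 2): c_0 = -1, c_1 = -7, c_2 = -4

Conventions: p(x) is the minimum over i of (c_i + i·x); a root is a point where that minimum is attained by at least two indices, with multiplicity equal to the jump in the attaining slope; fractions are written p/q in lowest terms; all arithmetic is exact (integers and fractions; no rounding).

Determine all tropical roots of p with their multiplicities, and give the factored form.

hull edge (i=0, c=-1) to (i=1, c=-7): slope -6, span 1
hull edge (i=1, c=-7) to (i=2, c=-4): slope 3, span 1
Factored form: p(x) = -4 ⊗ (x ⊕ (-3)) ⊗ (x ⊕ 6)
Answer: roots = -3 (mult 1), 6 (mult 1)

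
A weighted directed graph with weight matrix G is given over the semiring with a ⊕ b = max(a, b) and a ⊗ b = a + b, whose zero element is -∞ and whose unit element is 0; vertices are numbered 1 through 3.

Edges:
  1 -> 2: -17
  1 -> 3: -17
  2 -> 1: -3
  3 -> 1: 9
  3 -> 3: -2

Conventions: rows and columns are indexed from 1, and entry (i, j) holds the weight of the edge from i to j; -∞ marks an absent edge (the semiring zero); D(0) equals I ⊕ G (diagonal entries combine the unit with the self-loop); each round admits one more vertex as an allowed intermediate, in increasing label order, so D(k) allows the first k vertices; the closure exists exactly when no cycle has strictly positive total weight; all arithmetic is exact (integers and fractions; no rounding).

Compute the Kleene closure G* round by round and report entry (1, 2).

D(0):
  [0, -17, -17]
  [-3, 0, -∞]
  [9, -∞, 0]
D(1):
  [0, -17, -17]
  [-3, 0, -20]
  [9, -8, 0]
D(2):
  [0, -17, -17]
  [-3, 0, -20]
  [9, -8, 0]
D(3):
  [0, -17, -17]
  [-3, 0, -20]
  [9, -8, 0]
Answer: G*[1][2] = -17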